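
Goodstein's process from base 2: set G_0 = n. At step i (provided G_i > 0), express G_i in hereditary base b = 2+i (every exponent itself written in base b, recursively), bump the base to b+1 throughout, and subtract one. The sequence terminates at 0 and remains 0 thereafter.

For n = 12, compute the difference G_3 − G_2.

14620

G_0=12  [base 2] 2^(2 + 1) + 2^2  →[2↦3]→  3^(3 + 1) + 3^3 = 108  −1 ⇒ G_1=107
G_1=107  [base 3] 3^(3 + 1) + 2·3^2 + 2·3 + 2  →[3↦4]→  4^(4 + 1) + 2·4^2 + 2·4 + 2 = 1066  −1 ⇒ G_2=1065
G_2=1065  [base 4] 4^(4 + 1) + 2·4^2 + 2·4 + 1  →[4↦5]→  5^(5 + 1) + 2·5^2 + 2·5 + 1 = 15686  −1 ⇒ G_3=15685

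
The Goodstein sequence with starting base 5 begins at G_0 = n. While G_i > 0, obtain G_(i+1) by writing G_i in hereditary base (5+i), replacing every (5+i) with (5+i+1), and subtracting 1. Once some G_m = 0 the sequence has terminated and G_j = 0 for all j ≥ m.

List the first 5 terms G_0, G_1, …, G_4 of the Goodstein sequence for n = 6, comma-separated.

base 5: 6 = 5 + 1; at 6: 6 + 1 = 7; next = 6
base 6: 6 = 6; at 7: 7 = 7; next = 6
base 7: 6 = 6; at 8: 6 = 6; next = 5
base 8: 5 = 5; at 9: 5 = 5; next = 4

6, 6, 6, 5, 4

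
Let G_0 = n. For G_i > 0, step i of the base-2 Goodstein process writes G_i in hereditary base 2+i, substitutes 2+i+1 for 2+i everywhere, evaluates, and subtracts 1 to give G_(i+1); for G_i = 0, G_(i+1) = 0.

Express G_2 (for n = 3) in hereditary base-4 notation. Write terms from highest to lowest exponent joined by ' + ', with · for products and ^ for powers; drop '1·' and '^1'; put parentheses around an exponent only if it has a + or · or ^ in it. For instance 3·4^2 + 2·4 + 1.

step 0: 3 = 2 + 1; sub 3 for 2: 3 + 1; = 4; G_1 = 4−1 = 3
step 1: 3 = 3; sub 4 for 3: 4; = 4; G_2 = 4−1 = 3
step 2: 3 = 3; sub 5 for 4: 3; = 3; G_3 = 3−1 = 2

3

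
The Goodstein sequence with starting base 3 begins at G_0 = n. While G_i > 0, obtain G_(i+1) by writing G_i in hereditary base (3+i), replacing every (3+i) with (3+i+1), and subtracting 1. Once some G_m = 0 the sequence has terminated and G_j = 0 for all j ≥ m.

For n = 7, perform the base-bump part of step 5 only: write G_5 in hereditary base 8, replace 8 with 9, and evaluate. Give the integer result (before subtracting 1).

10

G_0 = 7. HB_3(7) = 2·3 + 1. Bump = 9. G_1 = 8.
G_1 = 8. HB_4(8) = 2·4. Bump = 10. G_2 = 9.
G_2 = 9. HB_5(9) = 5 + 4. Bump = 10. G_3 = 9.
G_3 = 9. HB_6(9) = 6 + 3. Bump = 10. G_4 = 9.
G_4 = 9. HB_7(9) = 7 + 2. Bump = 10. G_5 = 9.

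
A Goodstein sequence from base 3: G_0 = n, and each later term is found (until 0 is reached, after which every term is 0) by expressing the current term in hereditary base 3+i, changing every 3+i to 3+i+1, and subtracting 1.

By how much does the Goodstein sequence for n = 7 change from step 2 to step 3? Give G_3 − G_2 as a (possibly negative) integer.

0

G_0=7  [base 3] 2·3 + 1  →[3↦4]→  2·4 + 1 = 9  −1 ⇒ G_1=8
G_1=8  [base 4] 2·4  →[4↦5]→  2·5 = 10  −1 ⇒ G_2=9
G_2=9  [base 5] 5 + 4  →[5↦6]→  6 + 4 = 10  −1 ⇒ G_3=9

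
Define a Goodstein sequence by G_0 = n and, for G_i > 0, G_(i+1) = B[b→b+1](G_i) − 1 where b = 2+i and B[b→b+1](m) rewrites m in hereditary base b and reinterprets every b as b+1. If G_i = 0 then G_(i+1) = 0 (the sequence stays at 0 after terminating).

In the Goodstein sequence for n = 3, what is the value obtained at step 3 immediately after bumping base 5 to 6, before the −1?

3 —HB2→ 2 + 1 —bump→ 3 + 1 = 4 —(−1)→ 3
3 —HB3→ 3 —bump→ 4 = 4 —(−1)→ 3
3 —HB4→ 3 —bump→ 3 = 3 —(−1)→ 2

2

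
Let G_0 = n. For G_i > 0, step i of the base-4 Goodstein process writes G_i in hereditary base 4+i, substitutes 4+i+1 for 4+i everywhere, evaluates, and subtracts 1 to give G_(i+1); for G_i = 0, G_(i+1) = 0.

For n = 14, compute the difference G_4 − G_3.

(0) 14|_4 = 3·4 + 2 ↦ 3·5 + 2|_5 = 17 ⇒ 16
(1) 16|_5 = 3·5 + 1 ↦ 3·6 + 1|_6 = 19 ⇒ 18
(2) 18|_6 = 3·6 ↦ 3·7|_7 = 21 ⇒ 20
(3) 20|_7 = 2·7 + 6 ↦ 2·8 + 6|_8 = 22 ⇒ 21

1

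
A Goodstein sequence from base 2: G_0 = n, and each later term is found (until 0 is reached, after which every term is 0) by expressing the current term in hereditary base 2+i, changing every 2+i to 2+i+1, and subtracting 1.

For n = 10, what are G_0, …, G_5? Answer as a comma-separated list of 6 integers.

G_0=10  [base 2] 2^(2 + 1) + 2  →[2↦3]→  3^(3 + 1) + 3 = 84  −1 ⇒ G_1=83
G_1=83  [base 3] 3^(3 + 1) + 2  →[3↦4]→  4^(4 + 1) + 2 = 1026  −1 ⇒ G_2=1025
G_2=1025  [base 4] 4^(4 + 1) + 1  →[4↦5]→  5^(5 + 1) + 1 = 15626  −1 ⇒ G_3=15625
G_3=15625  [base 5] 5^(5 + 1)  →[5↦6]→  6^(6 + 1) = 279936  −1 ⇒ G_4=279935
G_4=279935  [base 6] 5·6^6 + 5·6^5 + 5·6^4 + 5·6^3 + 5·6^2 + 5·6 + 5  →[6↦7]→  5·7^7 + 5·7^5 + 5·7^4 + 5·7^3 + 5·7^2 + 5·7 + 5 = 4215755  −1 ⇒ G_5=4215754

10, 83, 1025, 15625, 279935, 4215754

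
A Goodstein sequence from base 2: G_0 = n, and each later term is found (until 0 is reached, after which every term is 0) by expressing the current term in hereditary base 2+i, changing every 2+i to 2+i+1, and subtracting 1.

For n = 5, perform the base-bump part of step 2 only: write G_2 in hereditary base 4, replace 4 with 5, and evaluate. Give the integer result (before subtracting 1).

468

(0) 5|_2 = 2^2 + 1 ↦ 3^3 + 1|_3 = 28 ⇒ 27
(1) 27|_3 = 3^3 ↦ 4^4|_4 = 256 ⇒ 255
(2) 255|_4 = 3·4^3 + 3·4^2 + 3·4 + 3 ↦ 3·5^3 + 3·5^2 + 3·5 + 3|_5 = 468 ⇒ 467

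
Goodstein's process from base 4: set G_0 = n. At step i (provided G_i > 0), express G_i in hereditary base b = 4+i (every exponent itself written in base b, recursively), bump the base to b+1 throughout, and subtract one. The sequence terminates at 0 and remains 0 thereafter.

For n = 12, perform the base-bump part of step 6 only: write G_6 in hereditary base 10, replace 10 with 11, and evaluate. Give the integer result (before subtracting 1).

i=0: 12 = 3·4 (b=4); 4→5: 3·5 = 15; 15−1 = 14
i=1: 14 = 2·5 + 4 (b=5); 5→6: 2·6 + 4 = 16; 16−1 = 15
i=2: 15 = 2·6 + 3 (b=6); 6→7: 2·7 + 3 = 17; 17−1 = 16
i=3: 16 = 2·7 + 2 (b=7); 7→8: 2·8 + 2 = 18; 18−1 = 17
i=4: 17 = 2·8 + 1 (b=8); 8→9: 2·9 + 1 = 19; 19−1 = 18
i=5: 18 = 2·9 (b=9); 9→10: 2·10 = 20; 20−1 = 19
i=6: 19 = 10 + 9 (b=10); 10→11: 11 + 9 = 20; 20−1 = 19

20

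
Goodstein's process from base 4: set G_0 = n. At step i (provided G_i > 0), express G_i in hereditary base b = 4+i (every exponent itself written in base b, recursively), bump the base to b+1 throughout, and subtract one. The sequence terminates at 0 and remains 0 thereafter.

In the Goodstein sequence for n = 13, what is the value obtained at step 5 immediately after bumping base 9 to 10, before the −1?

22

13 —HB4→ 3·4 + 1 —bump→ 3·5 + 1 = 16 —(−1)→ 15
15 —HB5→ 3·5 —bump→ 3·6 = 18 —(−1)→ 17
17 —HB6→ 2·6 + 5 —bump→ 2·7 + 5 = 19 —(−1)→ 18
18 —HB7→ 2·7 + 4 —bump→ 2·8 + 4 = 20 —(−1)→ 19
19 —HB8→ 2·8 + 3 —bump→ 2·9 + 3 = 21 —(−1)→ 20
20 —HB9→ 2·9 + 2 —bump→ 2·10 + 2 = 22 —(−1)→ 21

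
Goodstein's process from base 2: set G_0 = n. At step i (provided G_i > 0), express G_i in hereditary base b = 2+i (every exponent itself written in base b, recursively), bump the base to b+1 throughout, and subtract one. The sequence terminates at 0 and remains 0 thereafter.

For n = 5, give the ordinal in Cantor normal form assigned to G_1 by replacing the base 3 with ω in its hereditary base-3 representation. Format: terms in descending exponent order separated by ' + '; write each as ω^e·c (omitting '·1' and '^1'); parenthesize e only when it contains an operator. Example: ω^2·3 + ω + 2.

ω^ω

(0) 5|_2 = 2^2 + 1 ↦ 3^3 + 1|_3 = 28 ⇒ 27
(1) 27|_3 = 3^3 ↦ 4^4|_4 = 256 ⇒ 255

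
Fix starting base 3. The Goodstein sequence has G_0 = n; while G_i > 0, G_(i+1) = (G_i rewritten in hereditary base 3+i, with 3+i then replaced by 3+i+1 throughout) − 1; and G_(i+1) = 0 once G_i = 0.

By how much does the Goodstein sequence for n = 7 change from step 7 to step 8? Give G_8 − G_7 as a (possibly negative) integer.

-1

base 3: 7 = 2·3 + 1; at 4: 2·4 + 1 = 9; next = 8
base 4: 8 = 2·4; at 5: 2·5 = 10; next = 9
base 5: 9 = 5 + 4; at 6: 6 + 4 = 10; next = 9
base 6: 9 = 6 + 3; at 7: 7 + 3 = 10; next = 9
base 7: 9 = 7 + 2; at 8: 8 + 2 = 10; next = 9
base 8: 9 = 8 + 1; at 9: 9 + 1 = 10; next = 9
base 9: 9 = 9; at 10: 10 = 10; next = 9
base 10: 9 = 9; at 11: 9 = 9; next = 8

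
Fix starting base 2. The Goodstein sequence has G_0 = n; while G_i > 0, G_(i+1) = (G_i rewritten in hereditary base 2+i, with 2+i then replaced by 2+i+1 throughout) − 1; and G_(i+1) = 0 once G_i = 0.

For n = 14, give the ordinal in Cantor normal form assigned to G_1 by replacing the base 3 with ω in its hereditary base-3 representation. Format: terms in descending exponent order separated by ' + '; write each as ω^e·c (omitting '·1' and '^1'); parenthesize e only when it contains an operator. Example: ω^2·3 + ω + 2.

step 0: 14 = 2^(2 + 1) + 2^2 + 2; sub 3 for 2: 3^(3 + 1) + 3^3 + 3; = 111; G_1 = 111−1 = 110
step 1: 110 = 3^(3 + 1) + 3^3 + 2; sub 4 for 3: 4^(4 + 1) + 4^4 + 2; = 1282; G_2 = 1282−1 = 1281

ω^(ω + 1) + ω^ω + 2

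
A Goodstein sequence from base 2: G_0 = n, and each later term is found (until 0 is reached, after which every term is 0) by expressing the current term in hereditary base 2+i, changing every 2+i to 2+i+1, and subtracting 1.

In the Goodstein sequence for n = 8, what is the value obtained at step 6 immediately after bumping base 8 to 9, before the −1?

774841152

base 2: 8 = 2^(2 + 1); at 3: 3^(3 + 1) = 81; next = 80
base 3: 80 = 2·3^3 + 2·3^2 + 2·3 + 2; at 4: 2·4^4 + 2·4^2 + 2·4 + 2 = 554; next = 553
base 4: 553 = 2·4^4 + 2·4^2 + 2·4 + 1; at 5: 2·5^5 + 2·5^2 + 2·5 + 1 = 6311; next = 6310
base 5: 6310 = 2·5^5 + 2·5^2 + 2·5; at 6: 2·6^6 + 2·6^2 + 2·6 = 93396; next = 93395
base 6: 93395 = 2·6^6 + 2·6^2 + 6 + 5; at 7: 2·7^7 + 2·7^2 + 7 + 5 = 1647196; next = 1647195
base 7: 1647195 = 2·7^7 + 2·7^2 + 7 + 4; at 8: 2·8^8 + 2·8^2 + 8 + 4 = 33554572; next = 33554571
base 8: 33554571 = 2·8^8 + 2·8^2 + 8 + 3; at 9: 2·9^9 + 2·9^2 + 9 + 3 = 774841152; next = 774841151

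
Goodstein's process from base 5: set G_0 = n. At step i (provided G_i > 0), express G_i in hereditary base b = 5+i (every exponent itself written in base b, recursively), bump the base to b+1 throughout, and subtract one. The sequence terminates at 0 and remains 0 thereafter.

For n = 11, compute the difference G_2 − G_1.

1

[0] 11 ≡ 2·5 + 1 (base 5). Lift 6: 13. −1: 12.
[1] 12 ≡ 2·6 (base 6). Lift 7: 14. −1: 13.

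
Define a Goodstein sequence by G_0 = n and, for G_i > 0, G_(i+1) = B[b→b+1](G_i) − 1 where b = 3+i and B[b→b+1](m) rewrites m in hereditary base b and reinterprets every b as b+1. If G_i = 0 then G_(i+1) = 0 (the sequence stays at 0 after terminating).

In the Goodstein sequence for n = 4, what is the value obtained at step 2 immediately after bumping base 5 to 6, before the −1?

4

step 0: 4 = 3 + 1; sub 4 for 3: 4 + 1; = 5; G_1 = 5−1 = 4
step 1: 4 = 4; sub 5 for 4: 5; = 5; G_2 = 5−1 = 4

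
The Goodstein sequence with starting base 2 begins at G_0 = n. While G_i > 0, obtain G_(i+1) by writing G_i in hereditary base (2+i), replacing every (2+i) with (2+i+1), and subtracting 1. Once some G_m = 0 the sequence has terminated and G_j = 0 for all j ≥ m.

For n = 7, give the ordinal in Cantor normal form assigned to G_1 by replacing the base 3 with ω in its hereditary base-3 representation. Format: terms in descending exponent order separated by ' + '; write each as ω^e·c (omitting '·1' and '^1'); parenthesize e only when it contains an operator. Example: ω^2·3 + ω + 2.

7 —HB2→ 2^2 + 2 + 1 —bump→ 3^3 + 3 + 1 = 31 —(−1)→ 30
30 —HB3→ 3^3 + 3 —bump→ 4^4 + 4 = 260 —(−1)→ 259

ω^ω + ω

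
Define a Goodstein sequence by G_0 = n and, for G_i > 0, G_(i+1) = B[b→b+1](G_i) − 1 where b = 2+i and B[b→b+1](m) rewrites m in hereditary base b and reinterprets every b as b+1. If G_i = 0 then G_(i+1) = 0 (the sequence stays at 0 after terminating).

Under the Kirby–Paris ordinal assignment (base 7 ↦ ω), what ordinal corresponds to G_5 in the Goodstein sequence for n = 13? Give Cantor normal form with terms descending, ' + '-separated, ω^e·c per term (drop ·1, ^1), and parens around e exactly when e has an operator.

i=0: 13 = 2^(2 + 1) + 2^2 + 1 (b=2); 2→3: 3^(3 + 1) + 3^3 + 1 = 109; 109−1 = 108
i=1: 108 = 3^(3 + 1) + 3^3 (b=3); 3→4: 4^(4 + 1) + 4^4 = 1280; 1280−1 = 1279
i=2: 1279 = 4^(4 + 1) + 3·4^3 + 3·4^2 + 3·4 + 3 (b=4); 4→5: 5^(5 + 1) + 3·5^3 + 3·5^2 + 3·5 + 3 = 16093; 16093−1 = 16092
i=3: 16092 = 5^(5 + 1) + 3·5^3 + 3·5^2 + 3·5 + 2 (b=5); 5→6: 6^(6 + 1) + 3·6^3 + 3·6^2 + 3·6 + 2 = 280712; 280712−1 = 280711
i=4: 280711 = 6^(6 + 1) + 3·6^3 + 3·6^2 + 3·6 + 1 (b=6); 6→7: 7^(7 + 1) + 3·7^3 + 3·7^2 + 3·7 + 1 = 5765999; 5765999−1 = 5765998

ω^(ω + 1) + ω^3·3 + ω^2·3 + ω·3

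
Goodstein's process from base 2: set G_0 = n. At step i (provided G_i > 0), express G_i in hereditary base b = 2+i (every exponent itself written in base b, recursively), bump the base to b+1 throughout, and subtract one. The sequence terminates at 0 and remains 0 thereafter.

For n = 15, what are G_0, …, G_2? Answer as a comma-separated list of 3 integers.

15, 111, 1283

G_0 = 15. HB_2(15) = 2^(2 + 1) + 2^2 + 2 + 1. Bump = 112. G_1 = 111.
G_1 = 111. HB_3(111) = 3^(3 + 1) + 3^3 + 3. Bump = 1284. G_2 = 1283.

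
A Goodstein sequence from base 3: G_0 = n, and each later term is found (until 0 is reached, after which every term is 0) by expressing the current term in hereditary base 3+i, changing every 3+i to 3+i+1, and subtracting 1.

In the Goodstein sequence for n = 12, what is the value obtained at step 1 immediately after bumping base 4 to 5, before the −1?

(0) 12|_3 = 3^2 + 3 ↦ 4^2 + 4|_4 = 20 ⇒ 19
(1) 19|_4 = 4^2 + 3 ↦ 5^2 + 3|_5 = 28 ⇒ 27

28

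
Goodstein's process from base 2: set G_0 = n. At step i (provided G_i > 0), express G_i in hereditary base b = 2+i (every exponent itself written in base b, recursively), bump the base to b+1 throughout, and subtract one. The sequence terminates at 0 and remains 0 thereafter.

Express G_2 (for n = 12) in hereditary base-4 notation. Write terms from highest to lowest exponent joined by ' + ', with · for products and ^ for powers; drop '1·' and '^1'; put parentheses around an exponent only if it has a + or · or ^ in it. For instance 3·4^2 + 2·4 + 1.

4^(4 + 1) + 2·4^2 + 2·4 + 1

G_0 = 12. HB_2(12) = 2^(2 + 1) + 2^2. Bump = 108. G_1 = 107.
G_1 = 107. HB_3(107) = 3^(3 + 1) + 2·3^2 + 2·3 + 2. Bump = 1066. G_2 = 1065.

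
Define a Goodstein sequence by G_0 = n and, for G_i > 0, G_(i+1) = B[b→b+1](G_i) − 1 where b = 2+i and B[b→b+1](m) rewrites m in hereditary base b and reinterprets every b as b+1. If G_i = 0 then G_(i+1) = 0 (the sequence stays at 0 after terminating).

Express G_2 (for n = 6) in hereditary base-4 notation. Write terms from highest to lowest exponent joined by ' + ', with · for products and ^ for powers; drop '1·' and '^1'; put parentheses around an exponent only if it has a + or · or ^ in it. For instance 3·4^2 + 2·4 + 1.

G_0=6  [base 2] 2^2 + 2  →[2↦3]→  3^3 + 3 = 30  −1 ⇒ G_1=29
G_1=29  [base 3] 3^3 + 2  →[3↦4]→  4^4 + 2 = 258  −1 ⇒ G_2=257

4^4 + 1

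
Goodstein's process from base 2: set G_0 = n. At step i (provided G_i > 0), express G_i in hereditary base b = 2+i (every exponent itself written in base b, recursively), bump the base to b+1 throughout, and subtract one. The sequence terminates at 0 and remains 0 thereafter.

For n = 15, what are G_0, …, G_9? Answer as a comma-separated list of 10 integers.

15, 111, 1283, 18752, 326593, 6588344, 150994943, 3524450280, 100077777775, 3138578427934

(0) 15|_2 = 2^(2 + 1) + 2^2 + 2 + 1 ↦ 3^(3 + 1) + 3^3 + 3 + 1|_3 = 112 ⇒ 111
(1) 111|_3 = 3^(3 + 1) + 3^3 + 3 ↦ 4^(4 + 1) + 4^4 + 4|_4 = 1284 ⇒ 1283
(2) 1283|_4 = 4^(4 + 1) + 4^4 + 3 ↦ 5^(5 + 1) + 5^5 + 3|_5 = 18753 ⇒ 18752
(3) 18752|_5 = 5^(5 + 1) + 5^5 + 2 ↦ 6^(6 + 1) + 6^6 + 2|_6 = 326594 ⇒ 326593
(4) 326593|_6 = 6^(6 + 1) + 6^6 + 1 ↦ 7^(7 + 1) + 7^7 + 1|_7 = 6588345 ⇒ 6588344
(5) 6588344|_7 = 7^(7 + 1) + 7^7 ↦ 8^(8 + 1) + 8^8|_8 = 150994944 ⇒ 150994943
(6) 150994943|_8 = 8^(8 + 1) + 7·8^7 + 7·8^6 + 7·8^5 + 7·8^4 + 7·8^3 + 7·8^2 + 7·8 + 7 ↦ 9^(9 + 1) + 7·9^7 + 7·9^6 + 7·9^5 + 7·9^4 + 7·9^3 + 7·9^2 + 7·9 + 7|_9 = 3524450281 ⇒ 3524450280
(7) 3524450280|_9 = 9^(9 + 1) + 7·9^7 + 7·9^6 + 7·9^5 + 7·9^4 + 7·9^3 + 7·9^2 + 7·9 + 6 ↦ 10^(10 + 1) + 7·10^7 + 7·10^6 + 7·10^5 + 7·10^4 + 7·10^3 + 7·10^2 + 7·10 + 6|_10 = 100077777776 ⇒ 100077777775
(8) 100077777775|_10 = 10^(10 + 1) + 7·10^7 + 7·10^6 + 7·10^5 + 7·10^4 + 7·10^3 + 7·10^2 + 7·10 + 5 ↦ 11^(11 + 1) + 7·11^7 + 7·11^6 + 7·11^5 + 7·11^4 + 7·11^3 + 7·11^2 + 7·11 + 5|_11 = 3138578427935 ⇒ 3138578427934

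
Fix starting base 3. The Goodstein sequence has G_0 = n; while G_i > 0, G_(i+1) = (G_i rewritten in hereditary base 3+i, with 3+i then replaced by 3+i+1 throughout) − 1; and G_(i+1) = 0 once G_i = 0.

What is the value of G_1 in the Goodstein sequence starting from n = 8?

9

G_0 = 8. HB_3(8) = 2·3 + 2. Bump = 10. G_1 = 9.
G_1 = 9. HB_4(9) = 2·4 + 1. Bump = 11. G_2 = 10.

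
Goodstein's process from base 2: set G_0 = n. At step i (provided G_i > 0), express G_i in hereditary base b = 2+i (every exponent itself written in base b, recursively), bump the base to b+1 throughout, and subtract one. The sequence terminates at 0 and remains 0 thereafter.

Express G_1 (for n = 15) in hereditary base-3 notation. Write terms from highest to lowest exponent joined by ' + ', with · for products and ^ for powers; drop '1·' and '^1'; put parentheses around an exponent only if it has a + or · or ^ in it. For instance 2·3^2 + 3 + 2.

3^(3 + 1) + 3^3 + 3

base 2: 15 = 2^(2 + 1) + 2^2 + 2 + 1; at 3: 3^(3 + 1) + 3^3 + 3 + 1 = 112; next = 111
base 3: 111 = 3^(3 + 1) + 3^3 + 3; at 4: 4^(4 + 1) + 4^4 + 4 = 1284; next = 1283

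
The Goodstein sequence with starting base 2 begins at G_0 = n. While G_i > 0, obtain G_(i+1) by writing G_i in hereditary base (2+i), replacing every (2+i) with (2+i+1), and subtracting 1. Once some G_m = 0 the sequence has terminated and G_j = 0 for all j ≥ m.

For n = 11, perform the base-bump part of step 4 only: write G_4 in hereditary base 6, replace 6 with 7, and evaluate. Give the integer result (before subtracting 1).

(0) 11|_2 = 2^(2 + 1) + 2 + 1 ↦ 3^(3 + 1) + 3 + 1|_3 = 85 ⇒ 84
(1) 84|_3 = 3^(3 + 1) + 3 ↦ 4^(4 + 1) + 4|_4 = 1028 ⇒ 1027
(2) 1027|_4 = 4^(4 + 1) + 3 ↦ 5^(5 + 1) + 3|_5 = 15628 ⇒ 15627
(3) 15627|_5 = 5^(5 + 1) + 2 ↦ 6^(6 + 1) + 2|_6 = 279938 ⇒ 279937
(4) 279937|_6 = 6^(6 + 1) + 1 ↦ 7^(7 + 1) + 1|_7 = 5764802 ⇒ 5764801

5764802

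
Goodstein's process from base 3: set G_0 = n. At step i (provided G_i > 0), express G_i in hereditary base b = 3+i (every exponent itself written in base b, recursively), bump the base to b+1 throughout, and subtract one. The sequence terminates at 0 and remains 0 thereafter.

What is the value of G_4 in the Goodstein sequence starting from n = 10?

G_0 = 10. HB_3(10) = 3^2 + 1. Bump = 17. G_1 = 16.
G_1 = 16. HB_4(16) = 4^2. Bump = 25. G_2 = 24.
G_2 = 24. HB_5(24) = 4·5 + 4. Bump = 28. G_3 = 27.
G_3 = 27. HB_6(27) = 4·6 + 3. Bump = 31. G_4 = 30.
G_4 = 30. HB_7(30) = 4·7 + 2. Bump = 34. G_5 = 33.

30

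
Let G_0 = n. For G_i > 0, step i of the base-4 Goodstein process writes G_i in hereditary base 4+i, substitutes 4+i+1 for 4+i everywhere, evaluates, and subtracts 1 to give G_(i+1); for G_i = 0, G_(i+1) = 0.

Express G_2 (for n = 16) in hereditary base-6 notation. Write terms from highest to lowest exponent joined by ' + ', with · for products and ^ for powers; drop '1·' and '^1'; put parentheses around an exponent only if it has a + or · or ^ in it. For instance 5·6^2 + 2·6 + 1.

16 —HB4→ 4^2 —bump→ 5^2 = 25 —(−1)→ 24
24 —HB5→ 4·5 + 4 —bump→ 4·6 + 4 = 28 —(−1)→ 27

4·6 + 3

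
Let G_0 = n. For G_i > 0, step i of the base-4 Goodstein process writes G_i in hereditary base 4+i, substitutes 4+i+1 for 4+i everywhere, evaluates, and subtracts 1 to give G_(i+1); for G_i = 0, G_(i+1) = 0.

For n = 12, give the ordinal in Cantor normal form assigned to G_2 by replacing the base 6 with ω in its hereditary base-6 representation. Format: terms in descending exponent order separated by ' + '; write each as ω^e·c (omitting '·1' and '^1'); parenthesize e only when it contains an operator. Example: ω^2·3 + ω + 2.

ω·2 + 3

G_0=12  [base 4] 3·4  →[4↦5]→  3·5 = 15  −1 ⇒ G_1=14
G_1=14  [base 5] 2·5 + 4  →[5↦6]→  2·6 + 4 = 16  −1 ⇒ G_2=15
G_2=15  [base 6] 2·6 + 3  →[6↦7]→  2·7 + 3 = 17  −1 ⇒ G_3=16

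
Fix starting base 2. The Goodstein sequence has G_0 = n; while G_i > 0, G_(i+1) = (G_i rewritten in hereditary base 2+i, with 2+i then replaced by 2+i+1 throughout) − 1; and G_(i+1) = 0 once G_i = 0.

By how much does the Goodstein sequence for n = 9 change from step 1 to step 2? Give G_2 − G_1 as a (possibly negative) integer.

942

base 2: 9 = 2^(2 + 1) + 1; at 3: 3^(3 + 1) + 1 = 82; next = 81
base 3: 81 = 3^(3 + 1); at 4: 4^(4 + 1) = 1024; next = 1023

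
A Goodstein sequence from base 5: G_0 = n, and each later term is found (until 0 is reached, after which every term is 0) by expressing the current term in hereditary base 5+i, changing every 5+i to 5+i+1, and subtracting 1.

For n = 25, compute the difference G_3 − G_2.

4

25 —HB5→ 5^2 —bump→ 6^2 = 36 —(−1)→ 35
35 —HB6→ 5·6 + 5 —bump→ 5·7 + 5 = 40 —(−1)→ 39
39 —HB7→ 5·7 + 4 —bump→ 5·8 + 4 = 44 —(−1)→ 43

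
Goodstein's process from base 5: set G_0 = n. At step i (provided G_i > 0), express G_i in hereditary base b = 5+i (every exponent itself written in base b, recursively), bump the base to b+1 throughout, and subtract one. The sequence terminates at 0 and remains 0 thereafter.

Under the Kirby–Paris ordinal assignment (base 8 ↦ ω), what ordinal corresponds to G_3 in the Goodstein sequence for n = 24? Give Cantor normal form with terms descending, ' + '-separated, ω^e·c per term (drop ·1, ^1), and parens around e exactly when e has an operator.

step 0: 24 = 4·5 + 4; sub 6 for 5: 4·6 + 4; = 28; G_1 = 28−1 = 27
step 1: 27 = 4·6 + 3; sub 7 for 6: 4·7 + 3; = 31; G_2 = 31−1 = 30
step 2: 30 = 4·7 + 2; sub 8 for 7: 4·8 + 2; = 34; G_3 = 34−1 = 33

ω·4 + 1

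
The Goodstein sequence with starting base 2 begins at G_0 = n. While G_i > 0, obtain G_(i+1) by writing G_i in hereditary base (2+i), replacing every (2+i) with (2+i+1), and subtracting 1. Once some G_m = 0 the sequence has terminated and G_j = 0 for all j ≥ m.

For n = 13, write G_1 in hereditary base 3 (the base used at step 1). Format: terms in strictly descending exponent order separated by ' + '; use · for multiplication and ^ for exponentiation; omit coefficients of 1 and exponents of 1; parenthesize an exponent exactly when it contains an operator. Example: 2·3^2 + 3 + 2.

3^(3 + 1) + 3^3

[0] 13 ≡ 2^(2 + 1) + 2^2 + 1 (base 2). Lift 3: 109. −1: 108.
[1] 108 ≡ 3^(3 + 1) + 3^3 (base 3). Lift 4: 1280. −1: 1279.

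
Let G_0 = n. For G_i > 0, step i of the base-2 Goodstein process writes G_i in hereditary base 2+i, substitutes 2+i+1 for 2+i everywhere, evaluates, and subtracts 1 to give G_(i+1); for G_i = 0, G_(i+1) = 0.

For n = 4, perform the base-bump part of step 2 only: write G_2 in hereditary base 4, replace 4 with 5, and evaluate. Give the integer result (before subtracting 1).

i=0: 4 = 2^2 (b=2); 2→3: 3^3 = 27; 27−1 = 26
i=1: 26 = 2·3^2 + 2·3 + 2 (b=3); 3→4: 2·4^2 + 2·4 + 2 = 42; 42−1 = 41
i=2: 41 = 2·4^2 + 2·4 + 1 (b=4); 4→5: 2·5^2 + 2·5 + 1 = 61; 61−1 = 60

61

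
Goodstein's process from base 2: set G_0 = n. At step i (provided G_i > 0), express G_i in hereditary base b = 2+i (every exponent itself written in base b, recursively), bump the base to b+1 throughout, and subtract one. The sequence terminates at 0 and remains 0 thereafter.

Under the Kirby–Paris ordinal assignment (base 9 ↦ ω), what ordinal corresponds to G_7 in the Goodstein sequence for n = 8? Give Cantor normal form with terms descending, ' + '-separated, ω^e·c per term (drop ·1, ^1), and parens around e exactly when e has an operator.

ω^ω·2 + ω^2·2 + ω + 2

(0) 8|_2 = 2^(2 + 1) ↦ 3^(3 + 1)|_3 = 81 ⇒ 80
(1) 80|_3 = 2·3^3 + 2·3^2 + 2·3 + 2 ↦ 2·4^4 + 2·4^2 + 2·4 + 2|_4 = 554 ⇒ 553
(2) 553|_4 = 2·4^4 + 2·4^2 + 2·4 + 1 ↦ 2·5^5 + 2·5^2 + 2·5 + 1|_5 = 6311 ⇒ 6310
(3) 6310|_5 = 2·5^5 + 2·5^2 + 2·5 ↦ 2·6^6 + 2·6^2 + 2·6|_6 = 93396 ⇒ 93395
(4) 93395|_6 = 2·6^6 + 2·6^2 + 6 + 5 ↦ 2·7^7 + 2·7^2 + 7 + 5|_7 = 1647196 ⇒ 1647195
(5) 1647195|_7 = 2·7^7 + 2·7^2 + 7 + 4 ↦ 2·8^8 + 2·8^2 + 8 + 4|_8 = 33554572 ⇒ 33554571
(6) 33554571|_8 = 2·8^8 + 2·8^2 + 8 + 3 ↦ 2·9^9 + 2·9^2 + 9 + 3|_9 = 774841152 ⇒ 774841151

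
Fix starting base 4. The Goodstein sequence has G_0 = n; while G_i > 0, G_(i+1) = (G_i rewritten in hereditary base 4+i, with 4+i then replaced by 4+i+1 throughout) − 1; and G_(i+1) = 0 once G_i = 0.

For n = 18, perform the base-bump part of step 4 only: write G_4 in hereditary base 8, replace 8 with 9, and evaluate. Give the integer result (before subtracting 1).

59

step 0: 18 = 4^2 + 2; sub 5 for 4: 5^2 + 2; = 27; G_1 = 27−1 = 26
step 1: 26 = 5^2 + 1; sub 6 for 5: 6^2 + 1; = 37; G_2 = 37−1 = 36
step 2: 36 = 6^2; sub 7 for 6: 7^2; = 49; G_3 = 49−1 = 48
step 3: 48 = 6·7 + 6; sub 8 for 7: 6·8 + 6; = 54; G_4 = 54−1 = 53
step 4: 53 = 6·8 + 5; sub 9 for 8: 6·9 + 5; = 59; G_5 = 59−1 = 58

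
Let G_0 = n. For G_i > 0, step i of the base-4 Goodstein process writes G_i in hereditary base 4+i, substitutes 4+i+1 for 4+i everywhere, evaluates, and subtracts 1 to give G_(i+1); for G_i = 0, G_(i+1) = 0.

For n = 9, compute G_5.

11

step 0: 9 = 2·4 + 1; sub 5 for 4: 2·5 + 1; = 11; G_1 = 11−1 = 10
step 1: 10 = 2·5; sub 6 for 5: 2·6; = 12; G_2 = 12−1 = 11
step 2: 11 = 6 + 5; sub 7 for 6: 7 + 5; = 12; G_3 = 12−1 = 11
step 3: 11 = 7 + 4; sub 8 for 7: 8 + 4; = 12; G_4 = 12−1 = 11
step 4: 11 = 8 + 3; sub 9 for 8: 9 + 3; = 12; G_5 = 12−1 = 11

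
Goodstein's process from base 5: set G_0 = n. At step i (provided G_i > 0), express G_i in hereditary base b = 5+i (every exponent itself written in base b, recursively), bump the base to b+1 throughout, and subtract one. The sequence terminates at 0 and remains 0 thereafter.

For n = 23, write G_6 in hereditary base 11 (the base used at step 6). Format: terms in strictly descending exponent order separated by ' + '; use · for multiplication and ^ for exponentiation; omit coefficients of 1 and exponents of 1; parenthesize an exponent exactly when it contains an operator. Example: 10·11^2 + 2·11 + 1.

i=0: 23 = 4·5 + 3 (b=5); 5→6: 4·6 + 3 = 27; 27−1 = 26
i=1: 26 = 4·6 + 2 (b=6); 6→7: 4·7 + 2 = 30; 30−1 = 29
i=2: 29 = 4·7 + 1 (b=7); 7→8: 4·8 + 1 = 33; 33−1 = 32
i=3: 32 = 4·8 (b=8); 8→9: 4·9 = 36; 36−1 = 35
i=4: 35 = 3·9 + 8 (b=9); 9→10: 3·10 + 8 = 38; 38−1 = 37
i=5: 37 = 3·10 + 7 (b=10); 10→11: 3·11 + 7 = 40; 40−1 = 39

3·11 + 6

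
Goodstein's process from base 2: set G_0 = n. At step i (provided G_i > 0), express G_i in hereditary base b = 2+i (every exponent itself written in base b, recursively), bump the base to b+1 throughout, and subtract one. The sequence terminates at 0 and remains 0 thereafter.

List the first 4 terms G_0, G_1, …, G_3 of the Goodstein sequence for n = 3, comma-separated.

3, 3, 3, 2

(0) 3|_2 = 2 + 1 ↦ 3 + 1|_3 = 4 ⇒ 3
(1) 3|_3 = 3 ↦ 4|_4 = 4 ⇒ 3
(2) 3|_4 = 3 ↦ 3|_5 = 3 ⇒ 2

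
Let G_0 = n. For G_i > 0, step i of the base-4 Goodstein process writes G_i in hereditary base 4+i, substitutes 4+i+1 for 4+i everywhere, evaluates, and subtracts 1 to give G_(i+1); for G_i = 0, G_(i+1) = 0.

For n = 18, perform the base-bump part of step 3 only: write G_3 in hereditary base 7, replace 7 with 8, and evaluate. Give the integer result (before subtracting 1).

54

base 4: 18 = 4^2 + 2; at 5: 5^2 + 2 = 27; next = 26
base 5: 26 = 5^2 + 1; at 6: 6^2 + 1 = 37; next = 36
base 6: 36 = 6^2; at 7: 7^2 = 49; next = 48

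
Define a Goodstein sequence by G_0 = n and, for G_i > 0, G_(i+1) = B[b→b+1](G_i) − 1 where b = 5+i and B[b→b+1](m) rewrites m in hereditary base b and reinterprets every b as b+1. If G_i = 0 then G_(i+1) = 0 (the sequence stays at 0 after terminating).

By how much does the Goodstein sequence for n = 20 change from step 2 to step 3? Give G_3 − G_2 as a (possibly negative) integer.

2

[0] 20 ≡ 4·5 (base 5). Lift 6: 24. −1: 23.
[1] 23 ≡ 3·6 + 5 (base 6). Lift 7: 26. −1: 25.
[2] 25 ≡ 3·7 + 4 (base 7). Lift 8: 28. −1: 27.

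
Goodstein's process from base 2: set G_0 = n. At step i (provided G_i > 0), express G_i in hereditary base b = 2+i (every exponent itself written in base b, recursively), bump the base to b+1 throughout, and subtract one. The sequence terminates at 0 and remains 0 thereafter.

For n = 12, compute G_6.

base 2: 12 = 2^(2 + 1) + 2^2; at 3: 3^(3 + 1) + 3^3 = 108; next = 107
base 3: 107 = 3^(3 + 1) + 2·3^2 + 2·3 + 2; at 4: 4^(4 + 1) + 2·4^2 + 2·4 + 2 = 1066; next = 1065
base 4: 1065 = 4^(4 + 1) + 2·4^2 + 2·4 + 1; at 5: 5^(5 + 1) + 2·5^2 + 2·5 + 1 = 15686; next = 15685
base 5: 15685 = 5^(5 + 1) + 2·5^2 + 2·5; at 6: 6^(6 + 1) + 2·6^2 + 2·6 = 280020; next = 280019
base 6: 280019 = 6^(6 + 1) + 2·6^2 + 6 + 5; at 7: 7^(7 + 1) + 2·7^2 + 7 + 5 = 5764911; next = 5764910
base 7: 5764910 = 7^(7 + 1) + 2·7^2 + 7 + 4; at 8: 8^(8 + 1) + 2·8^2 + 8 + 4 = 134217868; next = 134217867

134217867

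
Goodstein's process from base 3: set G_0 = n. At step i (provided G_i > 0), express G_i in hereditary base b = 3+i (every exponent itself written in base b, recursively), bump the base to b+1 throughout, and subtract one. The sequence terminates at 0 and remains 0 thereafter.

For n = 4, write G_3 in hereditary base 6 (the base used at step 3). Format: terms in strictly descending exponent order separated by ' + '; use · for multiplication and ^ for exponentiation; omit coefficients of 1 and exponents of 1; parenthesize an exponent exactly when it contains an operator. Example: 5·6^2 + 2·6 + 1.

3

G_0 = 4. HB_3(4) = 3 + 1. Bump = 5. G_1 = 4.
G_1 = 4. HB_4(4) = 4. Bump = 5. G_2 = 4.
G_2 = 4. HB_5(4) = 4. Bump = 4. G_3 = 3.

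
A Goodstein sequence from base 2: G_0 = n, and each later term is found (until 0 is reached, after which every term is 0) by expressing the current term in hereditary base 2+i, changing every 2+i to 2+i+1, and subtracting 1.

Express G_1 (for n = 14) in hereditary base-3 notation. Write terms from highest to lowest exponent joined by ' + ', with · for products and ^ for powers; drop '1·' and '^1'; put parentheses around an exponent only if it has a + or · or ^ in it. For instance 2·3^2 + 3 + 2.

3^(3 + 1) + 3^3 + 2

G_0=14  [base 2] 2^(2 + 1) + 2^2 + 2  →[2↦3]→  3^(3 + 1) + 3^3 + 3 = 111  −1 ⇒ G_1=110
G_1=110  [base 3] 3^(3 + 1) + 3^3 + 2  →[3↦4]→  4^(4 + 1) + 4^4 + 2 = 1282  −1 ⇒ G_2=1281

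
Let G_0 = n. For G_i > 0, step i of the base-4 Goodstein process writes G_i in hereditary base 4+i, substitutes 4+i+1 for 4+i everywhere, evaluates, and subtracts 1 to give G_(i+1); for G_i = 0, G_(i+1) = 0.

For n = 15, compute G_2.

19

base 4: 15 = 3·4 + 3; at 5: 3·5 + 3 = 18; next = 17
base 5: 17 = 3·5 + 2; at 6: 3·6 + 2 = 20; next = 19
base 6: 19 = 3·6 + 1; at 7: 3·7 + 1 = 22; next = 21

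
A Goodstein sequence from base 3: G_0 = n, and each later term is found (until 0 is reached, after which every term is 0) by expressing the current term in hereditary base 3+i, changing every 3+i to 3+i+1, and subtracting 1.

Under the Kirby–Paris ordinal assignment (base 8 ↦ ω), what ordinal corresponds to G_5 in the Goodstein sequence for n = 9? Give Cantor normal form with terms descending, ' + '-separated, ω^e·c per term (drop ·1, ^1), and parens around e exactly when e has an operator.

G_0 = 9. HB_3(9) = 3^2. Bump = 16. G_1 = 15.
G_1 = 15. HB_4(15) = 3·4 + 3. Bump = 18. G_2 = 17.
G_2 = 17. HB_5(17) = 3·5 + 2. Bump = 20. G_3 = 19.
G_3 = 19. HB_6(19) = 3·6 + 1. Bump = 22. G_4 = 21.
G_4 = 21. HB_7(21) = 3·7. Bump = 24. G_5 = 23.

ω·2 + 7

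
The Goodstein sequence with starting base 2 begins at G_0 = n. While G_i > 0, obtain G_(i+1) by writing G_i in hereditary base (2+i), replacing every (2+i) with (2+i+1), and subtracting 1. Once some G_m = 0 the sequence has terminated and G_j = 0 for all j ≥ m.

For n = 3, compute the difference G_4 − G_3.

-1

G_0=3  [base 2] 2 + 1  →[2↦3]→  3 + 1 = 4  −1 ⇒ G_1=3
G_1=3  [base 3] 3  →[3↦4]→  4 = 4  −1 ⇒ G_2=3
G_2=3  [base 4] 3  →[4↦5]→  3 = 3  −1 ⇒ G_3=2
G_3=2  [base 5] 2  →[5↦6]→  2 = 2  −1 ⇒ G_4=1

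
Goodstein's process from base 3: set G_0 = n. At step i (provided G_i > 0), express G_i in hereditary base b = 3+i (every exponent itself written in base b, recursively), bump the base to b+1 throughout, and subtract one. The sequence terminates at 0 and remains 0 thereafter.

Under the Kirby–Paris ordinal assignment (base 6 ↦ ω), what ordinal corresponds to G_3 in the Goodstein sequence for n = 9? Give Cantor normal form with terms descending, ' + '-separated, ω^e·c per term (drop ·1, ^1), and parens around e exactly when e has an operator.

ω·3 + 1

G_0=9  [base 3] 3^2  →[3↦4]→  4^2 = 16  −1 ⇒ G_1=15
G_1=15  [base 4] 3·4 + 3  →[4↦5]→  3·5 + 3 = 18  −1 ⇒ G_2=17
G_2=17  [base 5] 3·5 + 2  →[5↦6]→  3·6 + 2 = 20  −1 ⇒ G_3=19
G_3=19  [base 6] 3·6 + 1  →[6↦7]→  3·7 + 1 = 22  −1 ⇒ G_4=21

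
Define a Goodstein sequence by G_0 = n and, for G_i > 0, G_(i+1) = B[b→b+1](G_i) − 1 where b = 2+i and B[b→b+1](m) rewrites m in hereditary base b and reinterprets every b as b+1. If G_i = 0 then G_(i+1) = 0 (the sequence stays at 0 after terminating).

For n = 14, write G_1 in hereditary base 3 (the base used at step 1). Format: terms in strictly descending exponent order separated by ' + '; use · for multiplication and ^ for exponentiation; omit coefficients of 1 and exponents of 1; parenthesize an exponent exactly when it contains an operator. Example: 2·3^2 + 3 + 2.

(0) 14|_2 = 2^(2 + 1) + 2^2 + 2 ↦ 3^(3 + 1) + 3^3 + 3|_3 = 111 ⇒ 110
(1) 110|_3 = 3^(3 + 1) + 3^3 + 2 ↦ 4^(4 + 1) + 4^4 + 2|_4 = 1282 ⇒ 1281

3^(3 + 1) + 3^3 + 2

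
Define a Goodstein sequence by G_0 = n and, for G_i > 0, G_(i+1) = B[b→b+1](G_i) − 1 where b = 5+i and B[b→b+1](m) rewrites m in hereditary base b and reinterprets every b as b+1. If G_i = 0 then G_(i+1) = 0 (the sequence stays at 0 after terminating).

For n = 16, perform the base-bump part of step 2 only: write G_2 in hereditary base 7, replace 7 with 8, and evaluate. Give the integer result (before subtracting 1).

22

G_0=16  [base 5] 3·5 + 1  →[5↦6]→  3·6 + 1 = 19  −1 ⇒ G_1=18
G_1=18  [base 6] 3·6  →[6↦7]→  3·7 = 21  −1 ⇒ G_2=20
G_2=20  [base 7] 2·7 + 6  →[7↦8]→  2·8 + 6 = 22  −1 ⇒ G_3=21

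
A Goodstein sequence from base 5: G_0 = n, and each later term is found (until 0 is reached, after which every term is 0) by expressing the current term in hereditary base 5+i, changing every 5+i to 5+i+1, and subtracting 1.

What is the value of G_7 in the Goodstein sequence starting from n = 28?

101

G_0=28  [base 5] 5^2 + 3  →[5↦6]→  6^2 + 3 = 39  −1 ⇒ G_1=38
G_1=38  [base 6] 6^2 + 2  →[6↦7]→  7^2 + 2 = 51  −1 ⇒ G_2=50
G_2=50  [base 7] 7^2 + 1  →[7↦8]→  8^2 + 1 = 65  −1 ⇒ G_3=64
G_3=64  [base 8] 8^2  →[8↦9]→  9^2 = 81  −1 ⇒ G_4=80
G_4=80  [base 9] 8·9 + 8  →[9↦10]→  8·10 + 8 = 88  −1 ⇒ G_5=87
G_5=87  [base 10] 8·10 + 7  →[10↦11]→  8·11 + 7 = 95  −1 ⇒ G_6=94
G_6=94  [base 11] 8·11 + 6  →[11↦12]→  8·12 + 6 = 102  −1 ⇒ G_7=101
G_7=101  [base 12] 8·12 + 5  →[12↦13]→  8·13 + 5 = 109  −1 ⇒ G_8=108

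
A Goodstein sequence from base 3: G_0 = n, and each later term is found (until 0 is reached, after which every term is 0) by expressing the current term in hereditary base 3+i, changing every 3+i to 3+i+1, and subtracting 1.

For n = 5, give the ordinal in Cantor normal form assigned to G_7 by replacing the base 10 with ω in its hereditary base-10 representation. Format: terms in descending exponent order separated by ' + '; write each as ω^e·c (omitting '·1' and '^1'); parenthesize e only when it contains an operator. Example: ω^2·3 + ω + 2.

(0) 5|_3 = 3 + 2 ↦ 4 + 2|_4 = 6 ⇒ 5
(1) 5|_4 = 4 + 1 ↦ 5 + 1|_5 = 6 ⇒ 5
(2) 5|_5 = 5 ↦ 6|_6 = 6 ⇒ 5
(3) 5|_6 = 5 ↦ 5|_7 = 5 ⇒ 4
(4) 4|_7 = 4 ↦ 4|_8 = 4 ⇒ 3
(5) 3|_8 = 3 ↦ 3|_9 = 3 ⇒ 2
(6) 2|_9 = 2 ↦ 2|_10 = 2 ⇒ 1
(7) 1|_10 = 1 ↦ 1|_11 = 1 ⇒ 0

1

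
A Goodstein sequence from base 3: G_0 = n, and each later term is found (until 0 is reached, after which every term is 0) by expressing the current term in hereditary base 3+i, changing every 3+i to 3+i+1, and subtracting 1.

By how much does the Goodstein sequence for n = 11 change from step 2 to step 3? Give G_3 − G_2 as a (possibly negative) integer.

step 0: 11 = 3^2 + 2; sub 4 for 3: 4^2 + 2; = 18; G_1 = 18−1 = 17
step 1: 17 = 4^2 + 1; sub 5 for 4: 5^2 + 1; = 26; G_2 = 26−1 = 25
step 2: 25 = 5^2; sub 6 for 5: 6^2; = 36; G_3 = 36−1 = 35

10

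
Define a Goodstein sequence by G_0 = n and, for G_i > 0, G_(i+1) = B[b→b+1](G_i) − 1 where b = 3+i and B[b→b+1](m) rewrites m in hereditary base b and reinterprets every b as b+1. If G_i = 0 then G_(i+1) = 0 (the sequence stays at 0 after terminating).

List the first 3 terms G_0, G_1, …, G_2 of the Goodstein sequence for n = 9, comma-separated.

9, 15, 17

G_0=9  [base 3] 3^2  →[3↦4]→  4^2 = 16  −1 ⇒ G_1=15
G_1=15  [base 4] 3·4 + 3  →[4↦5]→  3·5 + 3 = 18  −1 ⇒ G_2=17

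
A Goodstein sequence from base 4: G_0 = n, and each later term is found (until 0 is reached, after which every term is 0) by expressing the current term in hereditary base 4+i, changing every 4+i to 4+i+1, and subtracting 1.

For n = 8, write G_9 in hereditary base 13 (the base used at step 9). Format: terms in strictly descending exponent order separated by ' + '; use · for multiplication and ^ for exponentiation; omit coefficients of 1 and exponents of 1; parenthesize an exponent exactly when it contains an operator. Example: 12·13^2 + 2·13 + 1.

6

G_0=8  [base 4] 2·4  →[4↦5]→  2·5 = 10  −1 ⇒ G_1=9
G_1=9  [base 5] 5 + 4  →[5↦6]→  6 + 4 = 10  −1 ⇒ G_2=9
G_2=9  [base 6] 6 + 3  →[6↦7]→  7 + 3 = 10  −1 ⇒ G_3=9
G_3=9  [base 7] 7 + 2  →[7↦8]→  8 + 2 = 10  −1 ⇒ G_4=9
G_4=9  [base 8] 8 + 1  →[8↦9]→  9 + 1 = 10  −1 ⇒ G_5=9
G_5=9  [base 9] 9  →[9↦10]→  10 = 10  −1 ⇒ G_6=9
G_6=9  [base 10] 9  →[10↦11]→  9 = 9  −1 ⇒ G_7=8
G_7=8  [base 11] 8  →[11↦12]→  8 = 8  −1 ⇒ G_8=7
G_8=7  [base 12] 7  →[12↦13]→  7 = 7  −1 ⇒ G_9=6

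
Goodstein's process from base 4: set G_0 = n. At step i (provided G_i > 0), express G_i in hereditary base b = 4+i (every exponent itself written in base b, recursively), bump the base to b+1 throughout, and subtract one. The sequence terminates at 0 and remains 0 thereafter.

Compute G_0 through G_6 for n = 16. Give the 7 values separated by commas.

base 4: 16 = 4^2; at 5: 5^2 = 25; next = 24
base 5: 24 = 4·5 + 4; at 6: 4·6 + 4 = 28; next = 27
base 6: 27 = 4·6 + 3; at 7: 4·7 + 3 = 31; next = 30
base 7: 30 = 4·7 + 2; at 8: 4·8 + 2 = 34; next = 33
base 8: 33 = 4·8 + 1; at 9: 4·9 + 1 = 37; next = 36
base 9: 36 = 4·9; at 10: 4·10 = 40; next = 39

16, 24, 27, 30, 33, 36, 39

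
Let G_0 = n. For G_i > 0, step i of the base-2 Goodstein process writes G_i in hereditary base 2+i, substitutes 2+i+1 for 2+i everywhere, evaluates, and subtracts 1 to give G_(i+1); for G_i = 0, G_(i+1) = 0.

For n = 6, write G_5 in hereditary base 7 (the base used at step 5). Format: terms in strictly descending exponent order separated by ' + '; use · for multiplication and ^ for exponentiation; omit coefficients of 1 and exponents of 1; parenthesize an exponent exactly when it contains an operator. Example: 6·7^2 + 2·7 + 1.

G_0=6  [base 2] 2^2 + 2  →[2↦3]→  3^3 + 3 = 30  −1 ⇒ G_1=29
G_1=29  [base 3] 3^3 + 2  →[3↦4]→  4^4 + 2 = 258  −1 ⇒ G_2=257
G_2=257  [base 4] 4^4 + 1  →[4↦5]→  5^5 + 1 = 3126  −1 ⇒ G_3=3125
G_3=3125  [base 5] 5^5  →[5↦6]→  6^6 = 46656  −1 ⇒ G_4=46655
G_4=46655  [base 6] 5·6^5 + 5·6^4 + 5·6^3 + 5·6^2 + 5·6 + 5  →[6↦7]→  5·7^5 + 5·7^4 + 5·7^3 + 5·7^2 + 5·7 + 5 = 98040  −1 ⇒ G_5=98039

5·7^5 + 5·7^4 + 5·7^3 + 5·7^2 + 5·7 + 4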